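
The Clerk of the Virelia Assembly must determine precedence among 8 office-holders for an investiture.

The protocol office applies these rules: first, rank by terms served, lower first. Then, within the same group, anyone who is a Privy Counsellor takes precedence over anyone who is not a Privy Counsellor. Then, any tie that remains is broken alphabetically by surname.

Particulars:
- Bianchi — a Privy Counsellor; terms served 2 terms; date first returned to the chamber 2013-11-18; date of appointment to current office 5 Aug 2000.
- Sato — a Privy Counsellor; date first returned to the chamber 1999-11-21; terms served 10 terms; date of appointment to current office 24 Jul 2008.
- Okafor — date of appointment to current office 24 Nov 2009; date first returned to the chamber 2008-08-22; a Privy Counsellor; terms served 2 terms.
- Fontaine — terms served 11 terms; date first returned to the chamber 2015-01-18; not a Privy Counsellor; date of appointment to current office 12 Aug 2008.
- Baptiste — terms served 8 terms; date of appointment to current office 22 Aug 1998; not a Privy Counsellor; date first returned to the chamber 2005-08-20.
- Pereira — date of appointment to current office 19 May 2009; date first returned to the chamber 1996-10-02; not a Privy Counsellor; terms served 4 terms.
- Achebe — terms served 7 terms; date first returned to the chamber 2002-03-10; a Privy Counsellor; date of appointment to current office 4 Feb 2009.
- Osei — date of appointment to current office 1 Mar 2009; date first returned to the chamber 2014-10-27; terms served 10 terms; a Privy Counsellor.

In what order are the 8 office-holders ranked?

Bianchi, Okafor, Pereira, Achebe, Baptiste, Osei, Sato, Fontaine

By terms served (lower first): Bianchi and Okafor (both 2 terms); then Pereira (4 terms); then Achebe (7 terms); then Baptiste (8 terms); then Osei and Sato (both 10 terms); then Fontaine (11 terms).
Bianchi and Okafor are each a Privy Counsellor, so the next rule applies.
Among Bianchi and Okafor, alphabetically by surname: Bianchi before Okafor.
Osei and Sato are each a Privy Counsellor, so the next rule applies.
Among Osei and Sato, alphabetically by surname: Osei before Sato.
Full order: Bianchi, Okafor, Pereira, Achebe, Baptiste, Osei, Sato, Fontaine.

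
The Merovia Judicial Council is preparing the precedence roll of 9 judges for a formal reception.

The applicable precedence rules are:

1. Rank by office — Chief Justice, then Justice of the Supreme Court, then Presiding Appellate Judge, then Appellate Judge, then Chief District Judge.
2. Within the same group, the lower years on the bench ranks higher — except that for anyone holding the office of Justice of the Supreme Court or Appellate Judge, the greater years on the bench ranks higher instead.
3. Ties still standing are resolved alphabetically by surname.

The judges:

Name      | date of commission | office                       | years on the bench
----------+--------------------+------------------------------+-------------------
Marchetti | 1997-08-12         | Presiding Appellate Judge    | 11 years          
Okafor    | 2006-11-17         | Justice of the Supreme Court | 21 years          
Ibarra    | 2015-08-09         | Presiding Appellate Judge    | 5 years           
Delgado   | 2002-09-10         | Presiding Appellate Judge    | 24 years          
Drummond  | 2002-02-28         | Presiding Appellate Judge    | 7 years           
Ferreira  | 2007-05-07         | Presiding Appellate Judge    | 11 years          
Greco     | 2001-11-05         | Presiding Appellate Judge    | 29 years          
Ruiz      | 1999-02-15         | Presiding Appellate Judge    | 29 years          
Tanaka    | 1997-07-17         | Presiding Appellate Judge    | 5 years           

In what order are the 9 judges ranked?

By office: Okafor (Justice of the Supreme Court); then Ibarra, Tanaka, Drummond, Ferreira, Marchetti, Delgado, Greco and Ruiz (Presiding Appellate Judge).
Among Ibarra, Tanaka, Drummond, Ferreira, Marchetti, Delgado, Greco and Ruiz, by years on the bench (lower first): Ibarra and Tanaka (5 years) before Drummond (7 years) before Ferreira and Marchetti (11 years) before Delgado (24 years) before Greco and Ruiz (29 years).
Among Ibarra and Tanaka, alphabetically by surname: Ibarra before Tanaka.
Among Ferreira and Marchetti, alphabetically by surname: Ferreira before Marchetti.
Among Greco and Ruiz, alphabetically by surname: Greco before Ruiz.
Full order: Okafor, Ibarra, Tanaka, Drummond, Ferreira, Marchetti, Delgado, Greco, Ruiz.

Okafor, Ibarra, Tanaka, Drummond, Ferreira, Marchetti, Delgado, Greco, Ruiz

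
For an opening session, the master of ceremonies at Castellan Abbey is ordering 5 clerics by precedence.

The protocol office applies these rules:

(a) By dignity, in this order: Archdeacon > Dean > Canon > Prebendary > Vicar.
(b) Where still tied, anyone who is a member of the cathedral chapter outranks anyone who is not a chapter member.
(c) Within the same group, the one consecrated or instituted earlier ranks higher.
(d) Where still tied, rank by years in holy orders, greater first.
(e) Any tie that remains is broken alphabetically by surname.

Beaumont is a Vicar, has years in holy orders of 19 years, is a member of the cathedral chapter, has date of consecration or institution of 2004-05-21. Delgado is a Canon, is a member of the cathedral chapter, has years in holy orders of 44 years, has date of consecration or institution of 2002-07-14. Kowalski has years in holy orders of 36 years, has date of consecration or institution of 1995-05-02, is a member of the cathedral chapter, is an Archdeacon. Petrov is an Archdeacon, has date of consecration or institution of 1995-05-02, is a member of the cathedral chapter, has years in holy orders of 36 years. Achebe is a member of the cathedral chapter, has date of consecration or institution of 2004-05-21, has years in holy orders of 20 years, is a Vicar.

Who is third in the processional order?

Delgado

By dignity: Kowalski and Petrov (Archdeacon); then Delgado (Canon); then Achebe and Beaumont (Vicar).
Kowalski and Petrov are each a member of the cathedral chapter, so the next rule applies.
Kowalski and Petrov both have date of consecration or institution 1995-05-02, so the next rule applies.
Kowalski and Petrov both have years in holy orders 36 years, so the next rule applies.
Among Kowalski and Petrov, alphabetically by surname: Kowalski before Petrov.
Achebe and Beaumont are each a member of the cathedral chapter, so the next rule applies.
Achebe and Beaumont both have date of consecration or institution 2004-05-21, so the next rule applies.
Among Achebe and Beaumont, by years in holy orders (higher first): Achebe (20 years) before Beaumont (19 years).
Order: Kowalski, Petrov, Delgado, Achebe, Beaumont.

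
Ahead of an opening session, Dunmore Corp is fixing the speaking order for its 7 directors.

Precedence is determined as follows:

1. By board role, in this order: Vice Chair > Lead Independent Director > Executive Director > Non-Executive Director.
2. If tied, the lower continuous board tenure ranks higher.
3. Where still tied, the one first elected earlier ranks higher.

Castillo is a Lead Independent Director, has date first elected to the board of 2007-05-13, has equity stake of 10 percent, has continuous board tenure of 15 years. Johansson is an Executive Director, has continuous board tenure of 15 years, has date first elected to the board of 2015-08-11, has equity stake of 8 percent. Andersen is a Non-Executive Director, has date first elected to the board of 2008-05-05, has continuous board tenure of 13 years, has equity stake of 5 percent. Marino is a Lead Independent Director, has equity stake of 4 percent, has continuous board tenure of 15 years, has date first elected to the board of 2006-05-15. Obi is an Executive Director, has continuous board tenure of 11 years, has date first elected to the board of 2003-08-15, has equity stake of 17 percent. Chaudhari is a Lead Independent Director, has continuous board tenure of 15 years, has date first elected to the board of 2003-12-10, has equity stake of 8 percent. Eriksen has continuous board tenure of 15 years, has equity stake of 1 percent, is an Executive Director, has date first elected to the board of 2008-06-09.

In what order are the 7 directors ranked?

By board role: Chaudhari, Marino and Castillo (Lead Independent Director); then Obi, Eriksen and Johansson (Executive Director); then Andersen (Non-Executive Director).
Chaudhari, Marino and Castillo all have continuous board tenure 15 years, so the next rule applies.
Among Chaudhari, Marino and Castillo, by date first elected to the board (earlier first): Chaudhari (2003-12-10) before Marino (2006-05-15) before Castillo (2007-05-13).
Among Obi, Eriksen and Johansson, by continuous board tenure (lower first): Obi (11 years) before Eriksen and Johansson (15 years).
Among Eriksen and Johansson, by date first elected to the board (earlier first): Eriksen (2008-06-09) before Johansson (2015-08-11).
Full order: Chaudhari, Marino, Castillo, Obi, Eriksen, Johansson, Andersen.

Chaudhari, Marino, Castillo, Obi, Eriksen, Johansson, Andersen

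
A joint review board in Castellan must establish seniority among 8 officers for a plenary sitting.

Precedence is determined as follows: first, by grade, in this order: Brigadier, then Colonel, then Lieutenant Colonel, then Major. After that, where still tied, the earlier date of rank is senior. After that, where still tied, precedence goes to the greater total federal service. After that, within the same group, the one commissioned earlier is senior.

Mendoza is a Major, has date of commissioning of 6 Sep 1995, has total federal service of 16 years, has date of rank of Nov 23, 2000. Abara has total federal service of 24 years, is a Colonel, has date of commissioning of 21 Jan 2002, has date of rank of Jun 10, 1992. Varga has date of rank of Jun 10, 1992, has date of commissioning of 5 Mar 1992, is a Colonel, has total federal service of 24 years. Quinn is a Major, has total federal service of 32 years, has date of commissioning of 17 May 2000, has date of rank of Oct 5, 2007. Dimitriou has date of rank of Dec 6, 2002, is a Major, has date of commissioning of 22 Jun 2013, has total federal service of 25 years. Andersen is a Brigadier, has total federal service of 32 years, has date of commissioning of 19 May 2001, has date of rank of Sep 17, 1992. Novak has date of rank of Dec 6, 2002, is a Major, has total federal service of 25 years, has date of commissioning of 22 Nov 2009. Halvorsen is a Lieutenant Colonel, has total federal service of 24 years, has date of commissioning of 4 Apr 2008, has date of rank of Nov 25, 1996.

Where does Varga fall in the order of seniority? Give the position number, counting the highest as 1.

2

By grade: Andersen (Brigadier); then Varga and Abara (Colonel); then Halvorsen (Lieutenant Colonel); then Mendoza, Novak, Dimitriou and Quinn (Major).
Varga and Abara both have date of rank Jun 10, 1992, so the next rule applies.
Varga and Abara both have total federal service 24 years, so the next rule applies.
Among Varga and Abara, by date of commissioning (earlier first): Varga (5 Mar 1992) before Abara (21 Jan 2002).
Among Mendoza, Novak, Dimitriou and Quinn, by date of rank (earlier first): Mendoza (Nov 23, 2000) before Novak and Dimitriou (Dec 6, 2002) before Quinn (Oct 5, 2007).
Novak and Dimitriou both have total federal service 25 years, so the next rule applies.
Among Novak and Dimitriou, by date of commissioning (earlier first): Novak (22 Nov 2009) before Dimitriou (22 Jun 2013).
Order: Andersen, Varga, Abara, Halvorsen, Mendoza, Novak, Dimitriou, Quinn. So position 2.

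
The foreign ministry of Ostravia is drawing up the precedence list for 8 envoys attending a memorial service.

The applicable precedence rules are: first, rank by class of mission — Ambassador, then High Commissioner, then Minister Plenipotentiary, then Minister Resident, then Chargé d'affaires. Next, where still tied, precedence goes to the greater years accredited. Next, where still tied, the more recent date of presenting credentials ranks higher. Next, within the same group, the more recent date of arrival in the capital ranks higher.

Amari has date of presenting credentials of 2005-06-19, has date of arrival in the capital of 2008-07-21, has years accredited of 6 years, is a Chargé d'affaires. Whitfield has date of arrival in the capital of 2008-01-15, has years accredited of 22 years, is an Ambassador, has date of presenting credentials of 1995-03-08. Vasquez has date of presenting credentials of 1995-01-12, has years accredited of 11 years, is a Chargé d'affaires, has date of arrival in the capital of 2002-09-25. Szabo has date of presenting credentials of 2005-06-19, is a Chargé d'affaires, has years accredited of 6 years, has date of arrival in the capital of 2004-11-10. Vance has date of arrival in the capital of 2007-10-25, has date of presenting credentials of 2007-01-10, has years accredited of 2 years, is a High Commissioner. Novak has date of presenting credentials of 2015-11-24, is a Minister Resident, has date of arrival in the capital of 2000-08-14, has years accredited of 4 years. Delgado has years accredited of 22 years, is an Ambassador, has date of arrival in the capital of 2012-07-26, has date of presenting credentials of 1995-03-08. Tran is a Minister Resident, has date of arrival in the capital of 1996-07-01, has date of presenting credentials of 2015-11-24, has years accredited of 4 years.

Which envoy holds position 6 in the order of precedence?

Vasquez

By class of mission: Delgado and Whitfield (Ambassador); then Vance (High Commissioner); then Novak and Tran (Minister Resident); then Vasquez, Amari and Szabo (Chargé d'affaires).
Delgado and Whitfield both have years accredited 22 years, so the next rule applies.
Delgado and Whitfield both have date of presenting credentials 1995-03-08, so the next rule applies.
Among Delgado and Whitfield, by date of arrival in the capital (later first): Delgado (2012-07-26) before Whitfield (2008-01-15).
Novak and Tran both have years accredited 4 years, so the next rule applies.
Novak and Tran both have date of presenting credentials 2015-11-24, so the next rule applies.
Among Novak and Tran, by date of arrival in the capital (later first): Novak (2000-08-14) before Tran (1996-07-01).
Among Vasquez, Amari and Szabo, by years accredited (higher first): Vasquez (11 years) before Amari and Szabo (6 years).
Amari and Szabo both have date of presenting credentials 2005-06-19, so the next rule applies.
Among Amari and Szabo, by date of arrival in the capital (later first): Amari (2008-07-21) before Szabo (2004-11-10).
Order: Delgado, Whitfield, Vance, Novak, Tran, Vasquez, Amari, Szabo.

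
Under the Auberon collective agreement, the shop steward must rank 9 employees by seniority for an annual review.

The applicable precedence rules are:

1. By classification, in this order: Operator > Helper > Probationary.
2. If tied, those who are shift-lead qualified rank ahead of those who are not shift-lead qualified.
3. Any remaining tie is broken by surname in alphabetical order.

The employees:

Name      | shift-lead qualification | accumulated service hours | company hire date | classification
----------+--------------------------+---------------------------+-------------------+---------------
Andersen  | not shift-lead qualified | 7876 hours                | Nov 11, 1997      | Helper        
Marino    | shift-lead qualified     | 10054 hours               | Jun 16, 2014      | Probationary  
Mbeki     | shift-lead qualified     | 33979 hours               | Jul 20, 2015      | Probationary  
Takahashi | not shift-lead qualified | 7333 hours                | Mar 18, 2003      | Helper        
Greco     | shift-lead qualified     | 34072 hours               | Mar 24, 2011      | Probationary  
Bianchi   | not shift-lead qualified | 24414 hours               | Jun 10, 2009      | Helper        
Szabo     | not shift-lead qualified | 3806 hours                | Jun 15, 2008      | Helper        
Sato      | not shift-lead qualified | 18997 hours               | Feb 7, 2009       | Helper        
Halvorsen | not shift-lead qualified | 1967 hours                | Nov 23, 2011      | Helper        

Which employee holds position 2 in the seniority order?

By classification: Andersen, Bianchi, Halvorsen, Sato, Szabo and Takahashi (Helper); then Greco, Marino and Mbeki (Probationary).
Andersen, Bianchi, Halvorsen, Sato, Szabo and Takahashi are each not shift-lead qualified, so the next rule applies.
Among Andersen, Bianchi, Halvorsen, Sato, Szabo and Takahashi, alphabetically by surname: Andersen before Bianchi before Halvorsen before Sato before Szabo before Takahashi.
Greco, Marino and Mbeki are each shift-lead qualified, so the next rule applies.
Among Greco, Marino and Mbeki, alphabetically by surname: Greco before Marino before Mbeki.
Order: Andersen, Bianchi, Halvorsen, Sato, Szabo, Takahashi, Greco, Marino, Mbeki.

Bianchi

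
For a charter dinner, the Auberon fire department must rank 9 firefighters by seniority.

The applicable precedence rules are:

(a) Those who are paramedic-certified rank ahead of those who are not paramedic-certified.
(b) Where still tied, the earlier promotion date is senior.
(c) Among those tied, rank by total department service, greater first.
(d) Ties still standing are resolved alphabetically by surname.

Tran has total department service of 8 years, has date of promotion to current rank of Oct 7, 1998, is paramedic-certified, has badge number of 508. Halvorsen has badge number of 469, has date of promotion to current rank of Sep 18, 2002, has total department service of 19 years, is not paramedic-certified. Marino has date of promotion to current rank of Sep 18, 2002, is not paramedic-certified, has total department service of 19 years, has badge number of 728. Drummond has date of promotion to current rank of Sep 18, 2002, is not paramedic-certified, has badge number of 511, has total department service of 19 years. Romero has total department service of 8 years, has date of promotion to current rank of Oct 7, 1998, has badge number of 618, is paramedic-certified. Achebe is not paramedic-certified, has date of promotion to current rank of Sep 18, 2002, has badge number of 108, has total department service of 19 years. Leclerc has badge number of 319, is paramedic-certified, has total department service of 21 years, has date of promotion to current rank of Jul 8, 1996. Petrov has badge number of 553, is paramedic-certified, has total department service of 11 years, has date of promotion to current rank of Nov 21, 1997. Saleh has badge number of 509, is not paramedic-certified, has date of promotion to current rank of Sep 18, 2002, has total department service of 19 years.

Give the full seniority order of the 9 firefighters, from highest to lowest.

Leclerc, Petrov, Romero, Tran, Achebe, Drummond, Halvorsen, Marino, Saleh

By the first rule: Leclerc, Petrov, Romero and Tran (each paramedic-certified); then Achebe, Drummond, Halvorsen, Marino and Saleh (each not paramedic-certified).
Among Leclerc, Petrov, Romero and Tran, by date of promotion to current rank (earlier first): Leclerc (Jul 8, 1996) before Petrov (Nov 21, 1997) before Romero and Tran (Oct 7, 1998).
Romero and Tran both have total department service 8 years, so the next rule applies.
Among Romero and Tran, alphabetically by surname: Romero before Tran.
Achebe, Drummond, Halvorsen, Marino and Saleh all have date of promotion to current rank Sep 18, 2002, so the next rule applies.
Achebe, Drummond, Halvorsen, Marino and Saleh all have total department service 19 years, so the next rule applies.
Among Achebe, Drummond, Halvorsen, Marino and Saleh, alphabetically by surname: Achebe before Drummond before Halvorsen before Marino before Saleh.
Full order: Leclerc, Petrov, Romero, Tran, Achebe, Drummond, Halvorsen, Marino, Saleh.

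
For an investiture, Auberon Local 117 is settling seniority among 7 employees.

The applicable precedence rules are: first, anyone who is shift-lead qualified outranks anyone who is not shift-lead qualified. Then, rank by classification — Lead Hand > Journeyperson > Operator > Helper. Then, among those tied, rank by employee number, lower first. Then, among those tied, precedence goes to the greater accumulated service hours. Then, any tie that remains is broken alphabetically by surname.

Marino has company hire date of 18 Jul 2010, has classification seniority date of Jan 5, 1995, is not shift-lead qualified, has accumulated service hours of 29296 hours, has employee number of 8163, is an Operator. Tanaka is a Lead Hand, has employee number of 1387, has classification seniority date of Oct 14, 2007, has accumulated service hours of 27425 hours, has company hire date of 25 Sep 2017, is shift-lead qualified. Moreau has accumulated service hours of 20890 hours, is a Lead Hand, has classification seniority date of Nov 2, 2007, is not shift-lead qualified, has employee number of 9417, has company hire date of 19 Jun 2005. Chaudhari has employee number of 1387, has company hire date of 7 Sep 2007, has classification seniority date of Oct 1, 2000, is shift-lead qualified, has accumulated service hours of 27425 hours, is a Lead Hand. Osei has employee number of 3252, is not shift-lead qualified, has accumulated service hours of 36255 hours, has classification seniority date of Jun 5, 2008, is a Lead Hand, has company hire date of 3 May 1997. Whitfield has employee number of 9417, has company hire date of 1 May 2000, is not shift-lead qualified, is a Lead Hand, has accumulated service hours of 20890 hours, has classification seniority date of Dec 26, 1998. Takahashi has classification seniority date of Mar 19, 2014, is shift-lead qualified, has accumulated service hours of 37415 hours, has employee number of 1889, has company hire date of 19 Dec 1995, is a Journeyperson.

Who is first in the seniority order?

Chaudhari

By the first rule: Chaudhari, Tanaka and Takahashi (each shift-lead qualified); then Osei, Moreau, Whitfield and Marino (each not shift-lead qualified).
Among Chaudhari, Tanaka and Takahashi, by classification: Chaudhari and Tanaka (Lead Hand) before Takahashi (Journeyperson).
Chaudhari and Tanaka both have employee number 1387, so the next rule applies.
Chaudhari and Tanaka both have accumulated service hours 27425 hours, so the next rule applies.
Among Chaudhari and Tanaka, alphabetically by surname: Chaudhari before Tanaka.
Among Osei, Moreau, Whitfield and Marino, by classification: Osei, Moreau and Whitfield (Lead Hand) before Marino (Operator).
Among Osei, Moreau and Whitfield, by employee number (lower first): Osei (3252) before Moreau and Whitfield (9417).
Moreau and Whitfield both have accumulated service hours 20890 hours, so the next rule applies.
Among Moreau and Whitfield, alphabetically by surname: Moreau before Whitfield.
Order: Chaudhari, Tanaka, Takahashi, Osei, Moreau, Whitfield, Marino.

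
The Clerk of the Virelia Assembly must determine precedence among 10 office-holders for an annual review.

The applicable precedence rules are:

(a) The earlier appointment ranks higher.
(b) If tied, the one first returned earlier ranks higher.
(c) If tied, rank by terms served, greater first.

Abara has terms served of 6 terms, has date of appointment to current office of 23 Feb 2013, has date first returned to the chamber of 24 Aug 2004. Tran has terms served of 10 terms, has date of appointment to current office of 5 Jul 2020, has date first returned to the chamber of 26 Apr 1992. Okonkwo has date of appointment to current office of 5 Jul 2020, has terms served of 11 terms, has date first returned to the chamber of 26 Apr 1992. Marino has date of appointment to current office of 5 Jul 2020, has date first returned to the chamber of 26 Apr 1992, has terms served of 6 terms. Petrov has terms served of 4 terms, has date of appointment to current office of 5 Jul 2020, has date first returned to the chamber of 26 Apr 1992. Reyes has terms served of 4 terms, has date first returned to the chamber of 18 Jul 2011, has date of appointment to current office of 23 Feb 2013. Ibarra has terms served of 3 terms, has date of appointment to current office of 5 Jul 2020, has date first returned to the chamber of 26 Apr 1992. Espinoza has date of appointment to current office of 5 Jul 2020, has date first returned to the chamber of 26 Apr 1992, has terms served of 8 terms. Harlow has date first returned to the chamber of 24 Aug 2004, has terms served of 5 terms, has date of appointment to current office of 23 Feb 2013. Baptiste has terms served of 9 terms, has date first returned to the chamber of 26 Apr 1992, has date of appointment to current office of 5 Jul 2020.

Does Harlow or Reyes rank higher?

By date of appointment to current office (earlier first): Abara, Harlow and Reyes (each 23 Feb 2013); then Okonkwo, Tran, Baptiste, Espinoza, Marino, Petrov and Ibarra (each 5 Jul 2020).
Among Abara, Harlow and Reyes, by date first returned to the chamber (earlier first): Abara and Harlow (24 Aug 2004) before Reyes (18 Jul 2011).
Among Abara and Harlow, by terms served (higher first): Abara (6 terms) before Harlow (5 terms).
Okonkwo, Tran, Baptiste, Espinoza, Marino, Petrov and Ibarra all have date first returned to the chamber 26 Apr 1992, so the next rule applies.
Among Okonkwo, Tran, Baptiste, Espinoza, Marino, Petrov and Ibarra, by terms served (higher first): Okonkwo (11 terms) before Tran (10 terms) before Baptiste (9 terms) before Espinoza (8 terms) before Marino (6 terms) before Petrov (4 terms) before Ibarra (3 terms).
So Harlow takes precedence.

Harlow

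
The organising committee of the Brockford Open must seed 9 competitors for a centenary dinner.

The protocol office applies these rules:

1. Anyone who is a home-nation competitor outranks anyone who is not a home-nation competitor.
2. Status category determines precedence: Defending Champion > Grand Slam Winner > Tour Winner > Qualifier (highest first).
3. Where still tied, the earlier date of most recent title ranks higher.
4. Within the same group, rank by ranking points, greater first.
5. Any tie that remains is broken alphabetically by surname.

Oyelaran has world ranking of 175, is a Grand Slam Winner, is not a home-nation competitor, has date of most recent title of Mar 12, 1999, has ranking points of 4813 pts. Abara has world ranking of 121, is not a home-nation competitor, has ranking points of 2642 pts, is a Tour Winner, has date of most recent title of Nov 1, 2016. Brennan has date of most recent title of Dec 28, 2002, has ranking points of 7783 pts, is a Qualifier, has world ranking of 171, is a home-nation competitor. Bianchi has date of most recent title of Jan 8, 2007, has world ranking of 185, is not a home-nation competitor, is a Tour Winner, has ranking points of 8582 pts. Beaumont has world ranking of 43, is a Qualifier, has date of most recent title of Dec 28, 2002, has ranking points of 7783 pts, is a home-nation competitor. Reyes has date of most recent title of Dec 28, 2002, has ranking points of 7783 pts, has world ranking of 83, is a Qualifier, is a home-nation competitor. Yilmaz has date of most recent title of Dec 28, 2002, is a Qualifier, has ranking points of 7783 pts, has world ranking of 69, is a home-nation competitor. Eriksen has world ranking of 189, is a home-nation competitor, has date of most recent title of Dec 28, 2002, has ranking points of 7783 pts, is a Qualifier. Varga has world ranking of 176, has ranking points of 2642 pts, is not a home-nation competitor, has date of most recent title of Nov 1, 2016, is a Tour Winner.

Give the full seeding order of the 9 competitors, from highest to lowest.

Beaumont, Brennan, Eriksen, Reyes, Yilmaz, Oyelaran, Bianchi, Abara, Varga

By the first rule: Beaumont, Brennan, Eriksen, Reyes and Yilmaz (each a home-nation competitor); then Oyelaran, Bianchi, Abara and Varga (each not a home-nation competitor).
Beaumont, Brennan, Eriksen, Reyes and Yilmaz are each Qualifier, so the next rule applies.
Beaumont, Brennan, Eriksen, Reyes and Yilmaz all have date of most recent title Dec 28, 2002, so the next rule applies.
Beaumont, Brennan, Eriksen, Reyes and Yilmaz all have ranking points 7783 pts, so the next rule applies.
Among Beaumont, Brennan, Eriksen, Reyes and Yilmaz, alphabetically by surname: Beaumont before Brennan before Eriksen before Reyes before Yilmaz.
Among Oyelaran, Bianchi, Abara and Varga, by status category: Oyelaran (Grand Slam Winner) before Bianchi, Abara and Varga (Tour Winner).
Among Bianchi, Abara and Varga, by date of most recent title (earlier first): Bianchi (Jan 8, 2007) before Abara and Varga (Nov 1, 2016).
Abara and Varga both have ranking points 2642 pts, so the next rule applies.
Among Abara and Varga, alphabetically by surname: Abara before Varga.
Full order: Beaumont, Brennan, Eriksen, Reyes, Yilmaz, Oyelaran, Bianchi, Abara, Varga.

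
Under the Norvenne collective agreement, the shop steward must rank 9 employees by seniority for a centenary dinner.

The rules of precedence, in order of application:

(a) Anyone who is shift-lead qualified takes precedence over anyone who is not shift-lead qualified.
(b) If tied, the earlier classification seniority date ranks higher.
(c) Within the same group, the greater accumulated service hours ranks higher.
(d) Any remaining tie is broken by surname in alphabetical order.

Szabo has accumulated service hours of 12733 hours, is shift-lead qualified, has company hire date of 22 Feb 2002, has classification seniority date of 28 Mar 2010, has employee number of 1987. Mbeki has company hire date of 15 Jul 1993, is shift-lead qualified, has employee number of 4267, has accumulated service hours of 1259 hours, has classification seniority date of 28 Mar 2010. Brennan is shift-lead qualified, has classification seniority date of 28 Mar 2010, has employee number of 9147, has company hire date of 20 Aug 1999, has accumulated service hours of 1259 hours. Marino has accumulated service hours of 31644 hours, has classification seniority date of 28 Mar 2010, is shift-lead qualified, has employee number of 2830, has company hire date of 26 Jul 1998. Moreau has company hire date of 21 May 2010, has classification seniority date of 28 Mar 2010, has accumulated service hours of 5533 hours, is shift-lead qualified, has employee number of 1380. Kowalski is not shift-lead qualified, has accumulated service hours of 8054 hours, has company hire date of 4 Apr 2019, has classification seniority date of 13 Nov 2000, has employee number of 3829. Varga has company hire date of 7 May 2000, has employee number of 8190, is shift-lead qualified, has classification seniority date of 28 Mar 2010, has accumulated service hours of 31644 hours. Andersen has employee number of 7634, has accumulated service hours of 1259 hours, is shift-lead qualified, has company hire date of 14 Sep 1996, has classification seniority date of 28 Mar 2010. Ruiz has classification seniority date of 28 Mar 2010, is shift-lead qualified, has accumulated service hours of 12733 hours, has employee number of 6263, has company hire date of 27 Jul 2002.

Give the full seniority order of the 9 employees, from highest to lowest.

By the first rule: Marino, Varga, Ruiz, Szabo, Moreau, Andersen, Brennan and Mbeki (each shift-lead qualified); then Kowalski (not shift-lead qualified).
Marino, Varga, Ruiz, Szabo, Moreau, Andersen, Brennan and Mbeki all have classification seniority date 28 Mar 2010, so the next rule applies.
Among Marino, Varga, Ruiz, Szabo, Moreau, Andersen, Brennan and Mbeki, by accumulated service hours (higher first): Marino and Varga (31644 hours) before Ruiz and Szabo (12733 hours) before Moreau (5533 hours) before Andersen, Brennan and Mbeki (1259 hours).
Among Marino and Varga, alphabetically by surname: Marino before Varga.
Among Ruiz and Szabo, alphabetically by surname: Ruiz before Szabo.
Among Andersen, Brennan and Mbeki, alphabetically by surname: Andersen before Brennan before Mbeki.
Full order: Marino, Varga, Ruiz, Szabo, Moreau, Andersen, Brennan, Mbeki, Kowalski.

Marino, Varga, Ruiz, Szabo, Moreau, Andersen, Brennan, Mbeki, Kowalski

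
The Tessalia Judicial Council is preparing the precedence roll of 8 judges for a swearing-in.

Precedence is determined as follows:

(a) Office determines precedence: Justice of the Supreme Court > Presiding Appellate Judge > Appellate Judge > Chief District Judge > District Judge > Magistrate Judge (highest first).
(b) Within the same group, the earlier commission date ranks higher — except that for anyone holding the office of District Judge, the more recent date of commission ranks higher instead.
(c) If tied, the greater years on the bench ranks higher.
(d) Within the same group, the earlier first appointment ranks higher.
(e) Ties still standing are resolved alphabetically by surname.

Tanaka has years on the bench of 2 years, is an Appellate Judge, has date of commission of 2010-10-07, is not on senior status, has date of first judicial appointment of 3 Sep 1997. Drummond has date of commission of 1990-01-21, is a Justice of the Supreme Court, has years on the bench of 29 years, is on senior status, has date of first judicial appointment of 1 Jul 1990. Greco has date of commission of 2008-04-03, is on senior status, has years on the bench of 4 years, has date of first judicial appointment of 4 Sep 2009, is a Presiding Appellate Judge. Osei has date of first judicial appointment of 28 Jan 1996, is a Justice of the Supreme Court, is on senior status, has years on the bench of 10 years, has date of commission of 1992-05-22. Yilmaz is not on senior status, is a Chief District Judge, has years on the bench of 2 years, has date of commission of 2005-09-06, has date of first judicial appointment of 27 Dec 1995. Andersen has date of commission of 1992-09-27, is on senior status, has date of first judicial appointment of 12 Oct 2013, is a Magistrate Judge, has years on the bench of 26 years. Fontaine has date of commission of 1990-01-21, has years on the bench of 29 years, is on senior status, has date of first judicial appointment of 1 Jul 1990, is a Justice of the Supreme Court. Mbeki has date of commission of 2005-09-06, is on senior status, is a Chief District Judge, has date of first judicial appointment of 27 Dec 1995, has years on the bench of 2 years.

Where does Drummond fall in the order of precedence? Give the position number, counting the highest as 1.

1

By office: Drummond, Fontaine and Osei (Justice of the Supreme Court); then Greco (Presiding Appellate Judge); then Tanaka (Appellate Judge); then Mbeki and Yilmaz (Chief District Judge); then Andersen (Magistrate Judge).
Among Drummond, Fontaine and Osei, by date of commission (earlier first): Drummond and Fontaine (1990-01-21) before Osei (1992-05-22).
Drummond and Fontaine both have years on the bench 29 years, so the next rule applies.
Drummond and Fontaine both have date of first judicial appointment 1 Jul 1990, so the next rule applies.
Among Drummond and Fontaine, alphabetically by surname: Drummond before Fontaine.
Mbeki and Yilmaz both have date of commission 2005-09-06, so the next rule applies.
Mbeki and Yilmaz both have years on the bench 2 years, so the next rule applies.
Mbeki and Yilmaz both have date of first judicial appointment 27 Dec 1995, so the next rule applies.
Among Mbeki and Yilmaz, alphabetically by surname: Mbeki before Yilmaz.
Order: Drummond, Fontaine, Osei, Greco, Tanaka, Mbeki, Yilmaz, Andersen. So position 1.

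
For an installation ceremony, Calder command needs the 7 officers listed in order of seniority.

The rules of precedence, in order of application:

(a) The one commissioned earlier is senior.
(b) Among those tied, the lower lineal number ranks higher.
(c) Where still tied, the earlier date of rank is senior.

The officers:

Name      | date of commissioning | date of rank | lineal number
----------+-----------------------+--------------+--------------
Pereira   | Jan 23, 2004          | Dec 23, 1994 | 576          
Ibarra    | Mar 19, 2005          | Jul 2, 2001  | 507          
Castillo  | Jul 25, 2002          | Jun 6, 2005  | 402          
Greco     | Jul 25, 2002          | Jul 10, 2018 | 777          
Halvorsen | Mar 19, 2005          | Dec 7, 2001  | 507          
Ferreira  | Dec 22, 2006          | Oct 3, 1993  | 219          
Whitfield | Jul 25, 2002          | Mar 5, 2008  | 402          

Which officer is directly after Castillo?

By date of commissioning (earlier first): Castillo, Whitfield and Greco (each Jul 25, 2002); then Pereira (Jan 23, 2004); then Ibarra and Halvorsen (both Mar 19, 2005); then Ferreira (Dec 22, 2006).
Among Castillo, Whitfield and Greco, by lineal number (lower first): Castillo and Whitfield (402) before Greco (777).
Among Castillo and Whitfield, by date of rank (earlier first): Castillo (Jun 6, 2005) before Whitfield (Mar 5, 2008).
Ibarra and Halvorsen both have lineal number 507, so the next rule applies.
Among Ibarra and Halvorsen, by date of rank (earlier first): Ibarra (Jul 2, 2001) before Halvorsen (Dec 7, 2001).
Order: Castillo, Whitfield, Greco, Pereira, Ibarra, Halvorsen, Ferreira.

Whitfield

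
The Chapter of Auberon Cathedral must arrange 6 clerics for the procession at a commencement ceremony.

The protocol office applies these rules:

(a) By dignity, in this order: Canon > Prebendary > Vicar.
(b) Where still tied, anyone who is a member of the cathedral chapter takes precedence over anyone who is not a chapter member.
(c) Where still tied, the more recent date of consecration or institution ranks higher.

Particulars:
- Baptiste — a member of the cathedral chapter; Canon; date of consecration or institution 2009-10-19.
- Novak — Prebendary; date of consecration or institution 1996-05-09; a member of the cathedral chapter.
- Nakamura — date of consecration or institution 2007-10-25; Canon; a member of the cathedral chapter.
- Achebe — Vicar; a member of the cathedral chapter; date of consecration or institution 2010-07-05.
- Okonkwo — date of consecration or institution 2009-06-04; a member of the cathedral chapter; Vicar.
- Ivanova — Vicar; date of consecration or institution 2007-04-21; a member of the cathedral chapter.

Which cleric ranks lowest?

Ivanova

By dignity: Baptiste and Nakamura (Canon); then Novak (Prebendary); then Achebe, Okonkwo and Ivanova (Vicar).
Baptiste and Nakamura are each a member of the cathedral chapter, so the next rule applies.
Among Baptiste and Nakamura, by date of consecration or institution (later first): Baptiste (2009-10-19) before Nakamura (2007-10-25).
Achebe, Okonkwo and Ivanova are each a member of the cathedral chapter, so the next rule applies.
Among Achebe, Okonkwo and Ivanova, by date of consecration or institution (later first): Achebe (2010-07-05) before Okonkwo (2009-06-04) before Ivanova (2007-04-21).
Order: Baptiste, Nakamura, Novak, Achebe, Okonkwo, Ivanova.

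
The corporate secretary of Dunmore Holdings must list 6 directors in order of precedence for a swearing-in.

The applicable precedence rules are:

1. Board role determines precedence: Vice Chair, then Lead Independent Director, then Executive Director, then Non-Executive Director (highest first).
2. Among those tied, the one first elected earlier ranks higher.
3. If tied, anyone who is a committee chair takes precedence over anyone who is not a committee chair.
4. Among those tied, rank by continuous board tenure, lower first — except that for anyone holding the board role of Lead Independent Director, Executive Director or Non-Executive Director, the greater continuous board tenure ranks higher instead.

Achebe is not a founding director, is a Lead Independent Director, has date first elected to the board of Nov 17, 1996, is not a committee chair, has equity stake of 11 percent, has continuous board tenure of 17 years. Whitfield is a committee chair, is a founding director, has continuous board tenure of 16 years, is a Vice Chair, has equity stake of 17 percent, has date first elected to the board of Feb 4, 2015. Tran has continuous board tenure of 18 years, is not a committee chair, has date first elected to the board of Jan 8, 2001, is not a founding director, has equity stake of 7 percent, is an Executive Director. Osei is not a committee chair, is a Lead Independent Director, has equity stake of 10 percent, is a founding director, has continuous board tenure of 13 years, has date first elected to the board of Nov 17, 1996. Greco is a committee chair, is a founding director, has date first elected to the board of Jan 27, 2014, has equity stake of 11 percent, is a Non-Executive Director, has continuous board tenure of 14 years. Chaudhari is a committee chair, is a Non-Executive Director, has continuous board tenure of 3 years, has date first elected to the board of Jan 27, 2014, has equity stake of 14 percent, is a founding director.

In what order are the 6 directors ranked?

By board role: Whitfield (Vice Chair); then Achebe and Osei (Lead Independent Director); then Tran (Executive Director); then Greco and Chaudhari (Non-Executive Director).
Achebe and Osei both have date first elected to the board Nov 17, 1996, so the next rule applies.
Achebe and Osei are each not a committee chair, so the next rule applies.
Among Achebe and Osei, by continuous board tenure (higher first) (reversed rule for this group): Achebe (17 years) before Osei (13 years).
Greco and Chaudhari both have date first elected to the board Jan 27, 2014, so the next rule applies.
Greco and Chaudhari are each a committee chair, so the next rule applies.
Among Greco and Chaudhari, by continuous board tenure (higher first) (reversed rule for this group): Greco (14 years) before Chaudhari (3 years).
Full order: Whitfield, Achebe, Osei, Tran, Greco, Chaudhari.

Whitfield, Achebe, Osei, Tran, Greco, Chaudhari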